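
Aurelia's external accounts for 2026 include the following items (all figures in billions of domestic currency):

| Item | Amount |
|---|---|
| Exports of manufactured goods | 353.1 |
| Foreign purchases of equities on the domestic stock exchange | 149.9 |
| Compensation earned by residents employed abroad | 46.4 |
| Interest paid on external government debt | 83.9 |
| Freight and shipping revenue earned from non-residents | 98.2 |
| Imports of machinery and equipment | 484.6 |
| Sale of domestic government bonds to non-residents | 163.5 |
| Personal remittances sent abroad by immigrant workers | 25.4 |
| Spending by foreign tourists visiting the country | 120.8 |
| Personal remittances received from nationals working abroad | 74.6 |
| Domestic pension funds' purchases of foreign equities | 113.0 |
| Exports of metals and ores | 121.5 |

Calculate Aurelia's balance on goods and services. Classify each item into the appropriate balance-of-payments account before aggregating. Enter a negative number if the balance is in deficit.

209.0

Goods: 353.1 - 484.6 + 121.5 = -10.0
Services: 120.8 + 98.2 = 219.0
Trade balance = -10.0 + 219.0 = 209.0
(Excluded from the trade balance — financial account: foreign purchases of equities on the domestic stock exchange 149.9, sale of domestic government bonds to non-residents 163.5, domestic pension funds' purchases of foreign equities 113.0; primary income: compensation earned by residents employed abroad 46.4, interest paid on external government debt 83.9; secondary income: personal remittances sent abroad by immigrant workers 25.4, personal remittances received from nationals working abroad 74.6.)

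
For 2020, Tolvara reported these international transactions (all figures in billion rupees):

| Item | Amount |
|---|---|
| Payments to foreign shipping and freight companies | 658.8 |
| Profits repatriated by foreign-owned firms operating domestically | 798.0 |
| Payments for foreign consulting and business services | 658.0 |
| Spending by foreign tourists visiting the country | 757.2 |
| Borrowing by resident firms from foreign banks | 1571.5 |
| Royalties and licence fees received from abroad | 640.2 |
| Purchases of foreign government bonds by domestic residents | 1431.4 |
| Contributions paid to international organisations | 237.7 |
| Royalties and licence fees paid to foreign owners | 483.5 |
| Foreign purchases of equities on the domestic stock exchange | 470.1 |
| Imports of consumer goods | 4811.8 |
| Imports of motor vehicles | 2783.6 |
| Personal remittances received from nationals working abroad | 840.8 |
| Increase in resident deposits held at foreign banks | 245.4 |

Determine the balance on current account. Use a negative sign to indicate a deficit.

Goods: -2783.6 - 4811.8 = -7595.4
Services: -483.5 - 658.0 + 757.2 - 658.8 + 640.2 = -402.9
Primary income: -798.0
Secondary income: -237.7 + 840.8 = 603.1
Current account = (-7595.4) + (-402.9) + (-798.0) + 603.1 = -8193.2
(Excluded from the current account — financial account: borrowing by resident firms from foreign banks 1571.5, purchases of foreign government bonds by domestic residents 1431.4, foreign purchases of equities on the domestic stock exchange 470.1, increase in resident deposits held at foreign banks 245.4.)

-8193.2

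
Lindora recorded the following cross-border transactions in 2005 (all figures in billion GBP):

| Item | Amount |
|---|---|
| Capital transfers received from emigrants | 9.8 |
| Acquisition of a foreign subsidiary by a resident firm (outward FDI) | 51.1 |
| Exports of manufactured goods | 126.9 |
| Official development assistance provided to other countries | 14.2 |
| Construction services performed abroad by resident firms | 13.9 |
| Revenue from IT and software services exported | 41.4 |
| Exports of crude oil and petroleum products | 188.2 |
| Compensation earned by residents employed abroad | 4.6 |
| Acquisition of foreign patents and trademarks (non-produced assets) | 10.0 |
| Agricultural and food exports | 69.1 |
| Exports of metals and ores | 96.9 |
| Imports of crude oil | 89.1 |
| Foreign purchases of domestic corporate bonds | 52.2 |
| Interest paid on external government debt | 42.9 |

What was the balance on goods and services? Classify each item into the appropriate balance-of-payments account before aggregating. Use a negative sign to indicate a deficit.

447.3

Goods: 188.2 + 126.9 + 69.1 + 96.9 - 89.1 = 392.0
Services: 41.4 + 13.9 = 55.3
Trade balance = 392.0 + 55.3 = 447.3
(Excluded from the trade balance — capital account: capital transfers received from emigrants 9.8, acquisition of foreign patents and trademarks (non-produced assets) 10.0; financial account: acquisition of a foreign subsidiary by a resident firm (outward FDI) 51.1, foreign purchases of domestic corporate bonds 52.2; secondary income: official development assistance provided to other countries 14.2; primary income: compensation earned by residents employed abroad 4.6, interest paid on external government debt 42.9.)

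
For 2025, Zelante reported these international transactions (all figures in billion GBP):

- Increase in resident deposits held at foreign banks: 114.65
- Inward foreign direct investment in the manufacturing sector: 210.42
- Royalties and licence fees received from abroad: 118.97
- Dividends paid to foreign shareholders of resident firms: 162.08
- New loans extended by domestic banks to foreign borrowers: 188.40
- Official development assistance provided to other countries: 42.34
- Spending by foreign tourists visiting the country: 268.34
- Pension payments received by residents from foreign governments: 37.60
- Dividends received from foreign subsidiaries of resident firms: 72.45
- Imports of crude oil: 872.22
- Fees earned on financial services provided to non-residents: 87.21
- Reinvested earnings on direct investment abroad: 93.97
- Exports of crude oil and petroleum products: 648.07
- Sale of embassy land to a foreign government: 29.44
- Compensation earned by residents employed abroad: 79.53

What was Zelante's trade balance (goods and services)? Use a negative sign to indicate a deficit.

250.37

Goods: -872.22 + 648.07 = -224.15
Services: 118.97 + 268.34 + 87.21 = 474.52
Trade balance = -224.15 + 474.52 = 250.37
(Excluded from the trade balance — financial account: increase in resident deposits held at foreign banks 114.65, inward foreign direct investment in the manufacturing sector 210.42, new loans extended by domestic banks to foreign borrowers 188.40; primary income: dividends paid to foreign shareholders of resident firms 162.08, dividends received from foreign subsidiaries of resident firms 72.45, reinvested earnings on direct investment abroad 93.97, compensation earned by residents employed abroad 79.53; secondary income: official development assistance provided to other countries 42.34, pension payments received by residents from foreign governments 37.60; capital account: sale of embassy land to a foreign government 29.44.)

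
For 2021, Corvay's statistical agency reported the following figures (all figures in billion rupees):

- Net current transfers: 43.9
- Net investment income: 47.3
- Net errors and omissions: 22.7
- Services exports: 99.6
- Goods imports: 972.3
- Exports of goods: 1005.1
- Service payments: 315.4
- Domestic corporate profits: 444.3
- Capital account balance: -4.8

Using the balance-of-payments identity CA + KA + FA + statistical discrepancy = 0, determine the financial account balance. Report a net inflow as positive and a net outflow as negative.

73.9

Goods balance = 1005.1 - 972.3 = 32.8
Services balance = 99.6 - 315.4 = -215.8
Trade balance (goods + services) = 32.8 + (-215.8) = -183.0
Net primary income = 47.3
Net secondary income = 43.9
Current account = -183.0 + 47.3 + 43.9 = -91.8
Financial account = -(-91.8 + (-4.8) + 22.7) = 73.9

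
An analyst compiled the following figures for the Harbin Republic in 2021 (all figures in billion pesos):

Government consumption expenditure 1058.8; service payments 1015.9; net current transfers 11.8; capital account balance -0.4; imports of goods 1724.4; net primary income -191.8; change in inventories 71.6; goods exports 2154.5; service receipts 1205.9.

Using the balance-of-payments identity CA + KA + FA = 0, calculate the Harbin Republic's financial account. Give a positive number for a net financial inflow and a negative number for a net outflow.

-439.7

Goods balance = 2154.5 - 1724.4 = 430.1
Services balance = 1205.9 - 1015.9 = 190.0
Trade balance (goods + services) = 430.1 + 190.0 = 620.1
Net primary income = -191.8
Net secondary income = 11.8
Current account = 620.1 + (-191.8) + 11.8 = 440.1
Financial account = -(440.1 + (-0.4)) = -439.7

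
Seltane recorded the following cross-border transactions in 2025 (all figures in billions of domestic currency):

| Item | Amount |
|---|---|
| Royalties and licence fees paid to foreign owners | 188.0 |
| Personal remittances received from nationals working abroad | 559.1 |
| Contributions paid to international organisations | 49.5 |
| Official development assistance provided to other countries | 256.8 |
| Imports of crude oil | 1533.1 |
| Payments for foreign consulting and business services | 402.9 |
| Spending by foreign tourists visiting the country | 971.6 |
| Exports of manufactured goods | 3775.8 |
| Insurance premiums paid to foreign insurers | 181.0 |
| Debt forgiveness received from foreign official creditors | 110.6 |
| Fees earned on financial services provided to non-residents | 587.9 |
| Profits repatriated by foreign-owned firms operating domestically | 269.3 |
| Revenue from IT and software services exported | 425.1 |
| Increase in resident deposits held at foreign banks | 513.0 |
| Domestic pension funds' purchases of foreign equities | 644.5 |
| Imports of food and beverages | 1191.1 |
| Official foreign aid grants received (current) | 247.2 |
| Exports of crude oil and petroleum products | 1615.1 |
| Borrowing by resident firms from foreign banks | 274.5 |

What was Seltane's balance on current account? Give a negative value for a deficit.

4110.1

Goods: 3775.8 + 1615.1 - 1191.1 - 1533.1 = 2666.7
Services: 587.9 + 425.1 + 971.6 - 188.0 - 181.0 - 402.9 = 1212.7
Primary income: -269.3
Secondary income: 559.1 - 49.5 + 247.2 - 256.8 = 500.0
Current account = 2666.7 + 1212.7 + (-269.3) + 500.0 = 4110.1
(Excluded from the current account — capital account: debt forgiveness received from foreign official creditors 110.6; financial account: increase in resident deposits held at foreign banks 513.0, domestic pension funds' purchases of foreign equities 644.5, borrowing by resident firms from foreign banks 274.5.)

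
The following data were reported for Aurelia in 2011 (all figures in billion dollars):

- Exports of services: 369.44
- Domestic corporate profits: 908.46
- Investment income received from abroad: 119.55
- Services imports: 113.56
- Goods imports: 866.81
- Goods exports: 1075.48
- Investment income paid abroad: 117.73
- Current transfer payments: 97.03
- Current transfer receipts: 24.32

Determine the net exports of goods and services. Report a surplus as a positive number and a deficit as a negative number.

464.55

Goods balance = 1075.48 - 866.81 = 208.67
Services balance = 369.44 - 113.56 = 255.88
Trade balance (goods + services) = 208.67 + 255.88 = 464.55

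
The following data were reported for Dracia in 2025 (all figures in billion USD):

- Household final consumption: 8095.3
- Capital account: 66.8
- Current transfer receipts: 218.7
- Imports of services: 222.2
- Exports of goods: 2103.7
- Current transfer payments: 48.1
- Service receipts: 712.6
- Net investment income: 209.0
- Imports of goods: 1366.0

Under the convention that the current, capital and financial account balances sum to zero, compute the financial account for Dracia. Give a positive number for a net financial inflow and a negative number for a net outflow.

-1674.5

Goods balance = 2103.7 - 1366.0 = 737.7
Services balance = 712.6 - 222.2 = 490.4
Trade balance (goods + services) = 737.7 + 490.4 = 1228.1
Net primary income = 209.0
Net secondary income = 218.7 - 48.1 = 170.6
Current account = 1228.1 + 209.0 + 170.6 = 1607.7
Financial account = -(1607.7 + 66.8) = -1674.5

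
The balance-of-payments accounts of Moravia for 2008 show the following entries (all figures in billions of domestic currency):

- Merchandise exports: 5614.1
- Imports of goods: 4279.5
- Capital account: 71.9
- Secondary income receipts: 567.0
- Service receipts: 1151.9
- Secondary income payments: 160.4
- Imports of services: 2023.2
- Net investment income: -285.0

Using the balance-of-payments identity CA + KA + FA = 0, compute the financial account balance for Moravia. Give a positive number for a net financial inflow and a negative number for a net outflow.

-656.8

Goods balance = 5614.1 - 4279.5 = 1334.6
Services balance = 1151.9 - 2023.2 = -871.3
Trade balance (goods + services) = 1334.6 + (-871.3) = 463.3
Net primary income = -285.0
Net secondary income = 567.0 - 160.4 = 406.6
Current account = 463.3 + (-285.0) + 406.6 = 584.9
Financial account = -(584.9 + 71.9) = -656.8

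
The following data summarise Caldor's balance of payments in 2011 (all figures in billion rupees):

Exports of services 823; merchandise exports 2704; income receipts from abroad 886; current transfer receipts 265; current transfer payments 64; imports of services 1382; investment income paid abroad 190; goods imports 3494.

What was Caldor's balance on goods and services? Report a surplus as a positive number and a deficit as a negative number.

Goods balance = 2704 - 3494 = -790
Services balance = 823 - 1382 = -559
Trade balance (goods + services) = -790 + (-559) = -1349

-1349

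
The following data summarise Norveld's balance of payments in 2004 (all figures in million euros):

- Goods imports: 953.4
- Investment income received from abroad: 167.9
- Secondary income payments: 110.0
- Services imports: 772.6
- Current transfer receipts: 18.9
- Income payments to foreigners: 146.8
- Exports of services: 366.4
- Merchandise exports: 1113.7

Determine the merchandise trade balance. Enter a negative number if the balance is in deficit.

160.3

Goods balance = 1113.7 - 953.4 = 160.3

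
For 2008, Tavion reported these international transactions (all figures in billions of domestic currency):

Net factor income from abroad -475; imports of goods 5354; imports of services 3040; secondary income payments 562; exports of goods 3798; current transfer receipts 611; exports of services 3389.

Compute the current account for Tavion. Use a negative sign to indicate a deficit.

-1633

Goods balance = 3798 - 5354 = -1556
Services balance = 3389 - 3040 = 349
Trade balance (goods + services) = -1556 + 349 = -1207
Net primary income = -475
Net secondary income = 611 - 562 = 49
Current account = -1207 + (-475) + 49 = -1633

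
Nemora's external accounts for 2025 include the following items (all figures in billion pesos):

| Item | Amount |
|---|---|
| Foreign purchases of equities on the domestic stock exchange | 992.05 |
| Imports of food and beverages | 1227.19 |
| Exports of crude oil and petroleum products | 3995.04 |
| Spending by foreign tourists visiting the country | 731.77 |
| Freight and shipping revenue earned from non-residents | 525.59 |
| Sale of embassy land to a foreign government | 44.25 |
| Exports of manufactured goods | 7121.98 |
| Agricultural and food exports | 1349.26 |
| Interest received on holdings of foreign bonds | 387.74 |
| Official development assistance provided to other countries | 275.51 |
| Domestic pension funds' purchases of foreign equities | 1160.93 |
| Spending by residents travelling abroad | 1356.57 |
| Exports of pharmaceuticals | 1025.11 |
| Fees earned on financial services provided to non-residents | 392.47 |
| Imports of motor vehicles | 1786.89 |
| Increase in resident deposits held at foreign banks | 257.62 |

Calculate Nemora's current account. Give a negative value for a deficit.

Goods: 7121.98 + 3995.04 - 1227.19 - 1786.89 + 1025.11 + 1349.26 = 10477.31
Services: 731.77 + 525.59 + 392.47 - 1356.57 = 293.26
Primary income: 387.74
Secondary income: -275.51
Current account = 10477.31 + 293.26 + 387.74 + (-275.51) = 10882.80
(Excluded from the current account — financial account: foreign purchases of equities on the domestic stock exchange 992.05, domestic pension funds' purchases of foreign equities 1160.93, increase in resident deposits held at foreign banks 257.62; capital account: sale of embassy land to a foreign government 44.25.)

10882.80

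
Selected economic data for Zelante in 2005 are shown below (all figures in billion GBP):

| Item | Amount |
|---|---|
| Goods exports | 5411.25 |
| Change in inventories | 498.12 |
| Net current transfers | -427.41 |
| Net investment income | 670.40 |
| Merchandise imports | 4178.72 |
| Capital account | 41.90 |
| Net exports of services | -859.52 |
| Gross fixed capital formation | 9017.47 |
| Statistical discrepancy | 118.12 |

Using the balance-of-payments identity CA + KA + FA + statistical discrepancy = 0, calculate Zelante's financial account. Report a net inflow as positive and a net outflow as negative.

-776.02

Goods balance = 5411.25 - 4178.72 = 1232.53
Services balance = -859.52
Trade balance (goods + services) = 1232.53 + (-859.52) = 373.01
Net primary income = 670.40
Net secondary income = -427.41
Current account = 373.01 + 670.40 + (-427.41) = 616.00
Financial account = -(616.00 + 41.90 + 118.12) = -776.02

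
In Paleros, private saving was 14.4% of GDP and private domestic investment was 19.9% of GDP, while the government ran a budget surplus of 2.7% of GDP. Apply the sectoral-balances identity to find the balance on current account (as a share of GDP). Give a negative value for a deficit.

By the sectoral-balances identity, CA = (S_private - I) + (T - G).
Private balance = 14.4 - 19.9 = -5.5
Government balance (T - G) = 2.7
CA = -5.5 + 2.7 = -2.8

-2.8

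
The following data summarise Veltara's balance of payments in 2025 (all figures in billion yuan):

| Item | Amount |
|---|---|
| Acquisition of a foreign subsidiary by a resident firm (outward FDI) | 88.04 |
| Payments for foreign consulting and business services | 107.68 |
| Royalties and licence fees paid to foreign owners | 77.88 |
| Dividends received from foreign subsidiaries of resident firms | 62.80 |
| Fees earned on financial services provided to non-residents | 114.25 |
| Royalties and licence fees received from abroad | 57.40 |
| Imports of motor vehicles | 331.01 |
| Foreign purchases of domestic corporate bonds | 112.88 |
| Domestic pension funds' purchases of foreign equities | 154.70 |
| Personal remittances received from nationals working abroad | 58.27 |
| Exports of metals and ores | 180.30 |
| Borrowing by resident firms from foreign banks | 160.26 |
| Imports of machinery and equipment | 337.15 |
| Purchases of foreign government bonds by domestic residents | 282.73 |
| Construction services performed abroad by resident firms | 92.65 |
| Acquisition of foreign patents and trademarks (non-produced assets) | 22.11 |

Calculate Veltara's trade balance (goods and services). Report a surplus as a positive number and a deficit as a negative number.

Goods: -337.15 - 331.01 + 180.30 = -487.86
Services: 114.25 - 77.88 + 92.65 - 107.68 + 57.40 = 78.74
Trade balance = -487.86 + 78.74 = -409.12
(Excluded from the trade balance — financial account: acquisition of a foreign subsidiary by a resident firm (outward FDI) 88.04, foreign purchases of domestic corporate bonds 112.88, domestic pension funds' purchases of foreign equities 154.70, borrowing by resident firms from foreign banks 160.26, purchases of foreign government bonds by domestic residents 282.73; primary income: dividends received from foreign subsidiaries of resident firms 62.80; secondary income: personal remittances received from nationals working abroad 58.27; capital account: acquisition of foreign patents and trademarks (non-produced assets) 22.11.)

-409.12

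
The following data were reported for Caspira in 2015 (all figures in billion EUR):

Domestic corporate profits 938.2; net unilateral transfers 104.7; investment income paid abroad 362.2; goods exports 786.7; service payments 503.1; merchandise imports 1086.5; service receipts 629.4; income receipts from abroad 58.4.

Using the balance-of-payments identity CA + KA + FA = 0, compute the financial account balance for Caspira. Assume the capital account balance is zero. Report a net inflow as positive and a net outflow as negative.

372.6

Goods balance = 786.7 - 1086.5 = -299.8
Services balance = 629.4 - 503.1 = 126.3
Trade balance (goods + services) = -299.8 + 126.3 = -173.5
Net primary income = 58.4 - 362.2 = -303.8
Net secondary income = 104.7
Current account = -173.5 + (-303.8) + 104.7 = -372.6
Financial account = -(-372.6) = 372.6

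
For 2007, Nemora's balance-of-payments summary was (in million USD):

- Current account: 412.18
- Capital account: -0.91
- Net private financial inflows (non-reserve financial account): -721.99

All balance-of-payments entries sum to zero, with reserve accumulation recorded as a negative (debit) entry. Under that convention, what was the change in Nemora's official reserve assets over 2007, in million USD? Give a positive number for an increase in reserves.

Official reserve transactions balance = -(412.18 + (-0.91) + (-721.99)) = 310.72
An accumulation of reserves is recorded as a debit (negative entry), so the change in the stock of reserves is the negative of that balance.
Change in official reserves = -(310.72) = -310.72

-310.72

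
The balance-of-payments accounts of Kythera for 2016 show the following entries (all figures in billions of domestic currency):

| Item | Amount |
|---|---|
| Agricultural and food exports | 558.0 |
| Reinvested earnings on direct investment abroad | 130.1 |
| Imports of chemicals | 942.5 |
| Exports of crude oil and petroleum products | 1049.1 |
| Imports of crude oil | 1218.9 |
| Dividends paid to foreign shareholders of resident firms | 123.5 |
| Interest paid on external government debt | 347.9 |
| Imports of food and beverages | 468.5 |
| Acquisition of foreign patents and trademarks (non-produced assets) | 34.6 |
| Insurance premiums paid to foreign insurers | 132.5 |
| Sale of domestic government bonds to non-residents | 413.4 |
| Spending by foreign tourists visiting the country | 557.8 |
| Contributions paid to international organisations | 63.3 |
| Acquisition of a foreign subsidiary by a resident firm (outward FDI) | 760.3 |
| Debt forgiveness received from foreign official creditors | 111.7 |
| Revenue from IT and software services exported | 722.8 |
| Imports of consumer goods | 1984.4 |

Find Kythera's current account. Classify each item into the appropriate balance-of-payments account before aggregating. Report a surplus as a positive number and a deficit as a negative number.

-2263.7

Goods: -1984.4 - 942.5 - 1218.9 + 558.0 + 1049.1 - 468.5 = -3007.2
Services: 557.8 + 722.8 - 132.5 = 1148.1
Primary income: -123.5 - 347.9 + 130.1 = -341.3
Secondary income: -63.3
Current account = (-3007.2) + 1148.1 + (-341.3) + (-63.3) = -2263.7
(Excluded from the current account — capital account: acquisition of foreign patents and trademarks (non-produced assets) 34.6, debt forgiveness received from foreign official creditors 111.7; financial account: sale of domestic government bonds to non-residents 413.4, acquisition of a foreign subsidiary by a resident firm (outward FDI) 760.3.)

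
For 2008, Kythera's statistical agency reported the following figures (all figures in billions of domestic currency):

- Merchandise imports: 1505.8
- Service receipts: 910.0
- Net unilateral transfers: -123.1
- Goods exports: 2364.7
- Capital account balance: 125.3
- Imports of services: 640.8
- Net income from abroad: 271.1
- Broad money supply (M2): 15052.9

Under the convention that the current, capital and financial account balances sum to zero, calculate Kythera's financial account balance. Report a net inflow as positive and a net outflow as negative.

-1401.4

Goods balance = 2364.7 - 1505.8 = 858.9
Services balance = 910.0 - 640.8 = 269.2
Trade balance (goods + services) = 858.9 + 269.2 = 1128.1
Net primary income = 271.1
Net secondary income = -123.1
Current account = 1128.1 + 271.1 + (-123.1) = 1276.1
Financial account = -(1276.1 + 125.3) = -1401.4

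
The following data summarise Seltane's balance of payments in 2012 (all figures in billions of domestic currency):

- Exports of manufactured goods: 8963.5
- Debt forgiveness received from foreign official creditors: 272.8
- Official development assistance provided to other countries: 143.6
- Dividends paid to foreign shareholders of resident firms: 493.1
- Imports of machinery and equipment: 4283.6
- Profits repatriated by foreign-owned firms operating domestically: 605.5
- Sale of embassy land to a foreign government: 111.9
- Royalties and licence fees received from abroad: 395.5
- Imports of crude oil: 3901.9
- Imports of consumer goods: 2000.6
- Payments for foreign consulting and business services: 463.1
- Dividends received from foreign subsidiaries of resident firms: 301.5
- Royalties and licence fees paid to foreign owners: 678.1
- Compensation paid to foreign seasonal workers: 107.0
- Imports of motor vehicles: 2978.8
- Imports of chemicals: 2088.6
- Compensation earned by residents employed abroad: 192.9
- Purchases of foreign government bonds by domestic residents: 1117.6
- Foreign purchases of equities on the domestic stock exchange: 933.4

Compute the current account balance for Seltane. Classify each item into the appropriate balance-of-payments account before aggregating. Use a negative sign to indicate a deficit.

Goods: 8963.5 - 3901.9 - 2000.6 - 2978.8 - 4283.6 - 2088.6 = -6290.0
Services: -678.1 - 463.1 + 395.5 = -745.7
Primary income: -493.1 + 192.9 + 301.5 - 107.0 - 605.5 = -711.2
Secondary income: -143.6
Current account = (-6290.0) + (-745.7) + (-711.2) + (-143.6) = -7890.5
(Excluded from the current account — capital account: debt forgiveness received from foreign official creditors 272.8, sale of embassy land to a foreign government 111.9; financial account: purchases of foreign government bonds by domestic residents 1117.6, foreign purchases of equities on the domestic stock exchange 933.4.)

-7890.5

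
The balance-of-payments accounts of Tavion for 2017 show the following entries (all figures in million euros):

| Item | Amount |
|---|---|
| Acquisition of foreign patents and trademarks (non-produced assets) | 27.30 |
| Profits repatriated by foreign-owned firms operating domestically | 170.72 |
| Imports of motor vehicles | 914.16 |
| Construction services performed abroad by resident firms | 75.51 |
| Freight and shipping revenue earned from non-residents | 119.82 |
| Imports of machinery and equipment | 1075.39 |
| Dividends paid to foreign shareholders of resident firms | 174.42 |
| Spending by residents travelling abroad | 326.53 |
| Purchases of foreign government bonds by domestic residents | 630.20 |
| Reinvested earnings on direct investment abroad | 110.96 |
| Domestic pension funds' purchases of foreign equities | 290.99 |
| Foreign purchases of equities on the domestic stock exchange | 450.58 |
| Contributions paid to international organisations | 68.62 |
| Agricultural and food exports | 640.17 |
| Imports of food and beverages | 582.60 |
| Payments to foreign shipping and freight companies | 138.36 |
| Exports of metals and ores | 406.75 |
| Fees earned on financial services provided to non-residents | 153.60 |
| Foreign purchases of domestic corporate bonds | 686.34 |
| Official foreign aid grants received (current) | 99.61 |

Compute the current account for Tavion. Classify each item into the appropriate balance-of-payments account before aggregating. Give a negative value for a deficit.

Goods: -914.16 - 582.60 + 640.17 - 1075.39 + 406.75 = -1525.23
Services: 153.60 - 138.36 - 326.53 + 75.51 + 119.82 = -115.96
Primary income: -170.72 + 110.96 - 174.42 = -234.18
Secondary income: -68.62 + 99.61 = 30.99
Current account = (-1525.23) + (-115.96) + (-234.18) + 30.99 = -1844.38
(Excluded from the current account — capital account: acquisition of foreign patents and trademarks (non-produced assets) 27.30; financial account: purchases of foreign government bonds by domestic residents 630.20, domestic pension funds' purchases of foreign equities 290.99, foreign purchases of equities on the domestic stock exchange 450.58, foreign purchases of domestic corporate bonds 686.34.)

-1844.38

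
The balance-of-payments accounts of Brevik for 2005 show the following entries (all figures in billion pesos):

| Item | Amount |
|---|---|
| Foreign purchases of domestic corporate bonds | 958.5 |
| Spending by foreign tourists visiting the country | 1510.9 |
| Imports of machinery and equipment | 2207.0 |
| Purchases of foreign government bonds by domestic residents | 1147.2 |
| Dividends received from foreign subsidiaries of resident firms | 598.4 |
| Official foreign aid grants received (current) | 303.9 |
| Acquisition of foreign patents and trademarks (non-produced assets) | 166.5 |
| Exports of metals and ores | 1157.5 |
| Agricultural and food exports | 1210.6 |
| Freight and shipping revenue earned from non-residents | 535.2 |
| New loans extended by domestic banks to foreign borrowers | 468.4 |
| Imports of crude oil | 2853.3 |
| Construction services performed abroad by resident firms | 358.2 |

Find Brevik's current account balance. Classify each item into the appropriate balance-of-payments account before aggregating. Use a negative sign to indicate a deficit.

Goods: -2853.3 - 2207.0 + 1157.5 + 1210.6 = -2692.2
Services: 358.2 + 535.2 + 1510.9 = 2404.3
Primary income: 598.4
Secondary income: 303.9
Current account = (-2692.2) + 2404.3 + 598.4 + 303.9 = 614.4
(Excluded from the current account — financial account: foreign purchases of domestic corporate bonds 958.5, purchases of foreign government bonds by domestic residents 1147.2, new loans extended by domestic banks to foreign borrowers 468.4; capital account: acquisition of foreign patents and trademarks (non-produced assets) 166.5.)

614.4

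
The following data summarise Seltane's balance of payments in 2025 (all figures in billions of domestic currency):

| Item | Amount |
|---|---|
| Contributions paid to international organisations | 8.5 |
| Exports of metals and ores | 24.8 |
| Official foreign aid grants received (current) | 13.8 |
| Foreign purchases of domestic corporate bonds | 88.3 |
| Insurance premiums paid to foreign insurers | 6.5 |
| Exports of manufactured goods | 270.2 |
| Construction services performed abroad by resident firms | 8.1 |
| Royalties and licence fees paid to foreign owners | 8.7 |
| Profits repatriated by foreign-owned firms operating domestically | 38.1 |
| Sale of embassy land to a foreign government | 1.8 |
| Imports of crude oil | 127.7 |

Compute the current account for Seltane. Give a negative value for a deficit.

Goods: 24.8 - 127.7 + 270.2 = 167.3
Services: 8.1 - 6.5 - 8.7 = -7.1
Primary income: -38.1
Secondary income: 13.8 - 8.5 = 5.3
Current account = 167.3 + (-7.1) + (-38.1) + 5.3 = 127.4
(Excluded from the current account — financial account: foreign purchases of domestic corporate bonds 88.3; capital account: sale of embassy land to a foreign government 1.8.)

127.4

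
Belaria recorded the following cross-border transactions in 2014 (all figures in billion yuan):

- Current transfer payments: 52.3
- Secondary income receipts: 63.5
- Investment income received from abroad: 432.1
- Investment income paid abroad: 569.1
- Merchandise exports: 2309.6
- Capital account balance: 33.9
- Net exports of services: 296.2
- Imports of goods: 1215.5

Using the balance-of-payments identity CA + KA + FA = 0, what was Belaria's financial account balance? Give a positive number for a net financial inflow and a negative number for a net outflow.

-1298.4

Goods balance = 2309.6 - 1215.5 = 1094.1
Services balance = 296.2
Trade balance (goods + services) = 1094.1 + 296.2 = 1390.3
Net primary income = 432.1 - 569.1 = -137.0
Net secondary income = 63.5 - 52.3 = 11.2
Current account = 1390.3 + (-137.0) + 11.2 = 1264.5
Financial account = -(1264.5 + 33.9) = -1298.4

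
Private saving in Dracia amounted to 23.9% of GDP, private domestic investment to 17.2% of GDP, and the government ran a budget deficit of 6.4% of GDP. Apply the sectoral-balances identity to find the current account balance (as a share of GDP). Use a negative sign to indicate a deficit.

0.3

By the sectoral-balances identity, CA = (S_private - I) + (T - G).
Private balance = 23.9 - 17.2 = 6.7
Government balance (T - G) = -6.4
CA = 6.7 + (-6.4) = 0.3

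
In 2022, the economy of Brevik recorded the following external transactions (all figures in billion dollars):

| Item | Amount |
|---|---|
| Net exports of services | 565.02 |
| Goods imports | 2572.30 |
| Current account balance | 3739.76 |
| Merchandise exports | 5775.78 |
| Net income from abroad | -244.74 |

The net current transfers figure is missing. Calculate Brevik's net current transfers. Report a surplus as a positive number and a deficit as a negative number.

216.00

Current account = goods balance + services balance + net primary income + net secondary income
Sum of the known components = 3523.76
Net current transfers = CA - (known components) = 3739.76 - 3523.76 = 216.00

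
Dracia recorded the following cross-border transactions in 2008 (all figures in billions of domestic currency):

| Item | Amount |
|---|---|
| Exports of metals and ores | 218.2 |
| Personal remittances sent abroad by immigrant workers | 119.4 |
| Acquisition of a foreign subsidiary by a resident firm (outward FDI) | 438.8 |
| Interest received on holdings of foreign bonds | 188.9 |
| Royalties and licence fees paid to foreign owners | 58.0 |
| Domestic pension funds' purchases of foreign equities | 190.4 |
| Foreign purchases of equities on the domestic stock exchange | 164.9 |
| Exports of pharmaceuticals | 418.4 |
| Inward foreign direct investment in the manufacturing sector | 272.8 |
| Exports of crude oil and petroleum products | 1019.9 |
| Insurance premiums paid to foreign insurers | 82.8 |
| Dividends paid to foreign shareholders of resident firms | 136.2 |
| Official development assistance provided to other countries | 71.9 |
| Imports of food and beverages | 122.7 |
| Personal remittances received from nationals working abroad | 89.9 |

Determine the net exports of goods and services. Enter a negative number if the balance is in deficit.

1393.0

Goods: 1019.9 - 122.7 + 418.4 + 218.2 = 1533.8
Services: -82.8 - 58.0 = -140.8
Trade balance = 1533.8 + (-140.8) = 1393.0
(Excluded from the trade balance — secondary income: personal remittances sent abroad by immigrant workers 119.4, official development assistance provided to other countries 71.9, personal remittances received from nationals working abroad 89.9; financial account: acquisition of a foreign subsidiary by a resident firm (outward FDI) 438.8, domestic pension funds' purchases of foreign equities 190.4, foreign purchases of equities on the domestic stock exchange 164.9, inward foreign direct investment in the manufacturing sector 272.8; primary income: interest received on holdings of foreign bonds 188.9, dividends paid to foreign shareholders of resident firms 136.2.)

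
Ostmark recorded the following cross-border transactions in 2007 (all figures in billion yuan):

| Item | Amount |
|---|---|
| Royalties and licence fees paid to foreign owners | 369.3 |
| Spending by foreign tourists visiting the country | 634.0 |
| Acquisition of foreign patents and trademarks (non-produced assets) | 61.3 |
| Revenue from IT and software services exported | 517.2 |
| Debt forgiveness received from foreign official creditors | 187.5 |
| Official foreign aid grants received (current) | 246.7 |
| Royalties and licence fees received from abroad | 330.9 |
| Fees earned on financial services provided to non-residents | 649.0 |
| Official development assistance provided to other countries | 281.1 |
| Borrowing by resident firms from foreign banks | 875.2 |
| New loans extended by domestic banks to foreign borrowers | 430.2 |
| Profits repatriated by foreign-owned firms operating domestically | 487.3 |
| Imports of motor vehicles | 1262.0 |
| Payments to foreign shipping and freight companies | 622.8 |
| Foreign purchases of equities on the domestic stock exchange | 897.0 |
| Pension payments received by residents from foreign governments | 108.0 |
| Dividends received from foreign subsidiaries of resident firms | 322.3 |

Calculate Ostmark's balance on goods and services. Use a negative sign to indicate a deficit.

Goods: -1262.0
Services: 330.9 - 369.3 + 517.2 - 622.8 + 634.0 + 649.0 = 1139.0
Trade balance = -1262.0 + 1139.0 = -123.0
(Excluded from the trade balance — capital account: acquisition of foreign patents and trademarks (non-produced assets) 61.3, debt forgiveness received from foreign official creditors 187.5; secondary income: official foreign aid grants received (current) 246.7, official development assistance provided to other countries 281.1, pension payments received by residents from foreign governments 108.0; financial account: borrowing by resident firms from foreign banks 875.2, new loans extended by domestic banks to foreign borrowers 430.2, foreign purchases of equities on the domestic stock exchange 897.0; primary income: profits repatriated by foreign-owned firms operating domestically 487.3, dividends received from foreign subsidiaries of resident firms 322.3.)

-123.0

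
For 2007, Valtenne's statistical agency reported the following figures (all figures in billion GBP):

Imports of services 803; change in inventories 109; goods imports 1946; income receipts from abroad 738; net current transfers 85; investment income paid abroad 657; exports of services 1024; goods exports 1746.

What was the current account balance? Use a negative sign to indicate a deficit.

Goods balance = 1746 - 1946 = -200
Services balance = 1024 - 803 = 221
Trade balance (goods + services) = -200 + 221 = 21
Net primary income = 738 - 657 = 81
Net secondary income = 85
Current account = 21 + 81 + 85 = 187

187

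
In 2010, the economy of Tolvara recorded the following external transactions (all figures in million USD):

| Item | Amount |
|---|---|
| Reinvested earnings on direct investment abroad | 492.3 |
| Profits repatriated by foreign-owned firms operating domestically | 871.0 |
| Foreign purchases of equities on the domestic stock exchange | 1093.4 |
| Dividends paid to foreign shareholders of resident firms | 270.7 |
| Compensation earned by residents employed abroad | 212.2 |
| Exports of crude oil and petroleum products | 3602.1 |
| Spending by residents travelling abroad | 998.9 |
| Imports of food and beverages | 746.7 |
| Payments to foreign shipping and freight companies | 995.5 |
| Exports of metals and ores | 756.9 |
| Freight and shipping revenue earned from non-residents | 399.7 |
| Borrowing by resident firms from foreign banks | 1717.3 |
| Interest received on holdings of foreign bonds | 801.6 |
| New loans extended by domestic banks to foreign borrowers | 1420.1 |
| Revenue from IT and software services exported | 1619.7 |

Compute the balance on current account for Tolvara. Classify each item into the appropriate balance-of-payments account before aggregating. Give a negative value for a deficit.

Goods: 756.9 - 746.7 + 3602.1 = 3612.3
Services: -995.5 + 399.7 + 1619.7 - 998.9 = 25.0
Primary income: 212.2 + 492.3 - 871.0 - 270.7 + 801.6 = 364.4
Current account = 3612.3 + 25.0 + 364.4 = 4001.7
(Excluded from the current account — financial account: foreign purchases of equities on the domestic stock exchange 1093.4, borrowing by resident firms from foreign banks 1717.3, new loans extended by domestic banks to foreign borrowers 1420.1.)

4001.7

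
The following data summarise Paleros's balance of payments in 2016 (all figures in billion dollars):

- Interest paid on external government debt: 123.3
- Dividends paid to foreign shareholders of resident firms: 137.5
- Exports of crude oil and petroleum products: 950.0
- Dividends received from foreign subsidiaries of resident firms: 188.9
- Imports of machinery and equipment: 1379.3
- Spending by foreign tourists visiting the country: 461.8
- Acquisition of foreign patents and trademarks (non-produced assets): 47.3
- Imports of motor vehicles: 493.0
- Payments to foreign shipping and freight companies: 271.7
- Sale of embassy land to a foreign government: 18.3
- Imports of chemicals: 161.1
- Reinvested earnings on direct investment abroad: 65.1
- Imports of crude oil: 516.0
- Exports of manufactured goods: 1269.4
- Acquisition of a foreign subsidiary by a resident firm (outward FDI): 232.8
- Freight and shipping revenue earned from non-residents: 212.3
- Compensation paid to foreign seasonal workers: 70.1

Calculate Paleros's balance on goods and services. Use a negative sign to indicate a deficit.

72.4

Goods: -1379.3 + 1269.4 - 161.1 - 516.0 + 950.0 - 493.0 = -330.0
Services: 212.3 + 461.8 - 271.7 = 402.4
Trade balance = -330.0 + 402.4 = 72.4
(Excluded from the trade balance — primary income: interest paid on external government debt 123.3, dividends paid to foreign shareholders of resident firms 137.5, dividends received from foreign subsidiaries of resident firms 188.9, reinvested earnings on direct investment abroad 65.1, compensation paid to foreign seasonal workers 70.1; capital account: acquisition of foreign patents and trademarks (non-produced assets) 47.3, sale of embassy land to a foreign government 18.3; financial account: acquisition of a foreign subsidiary by a resident firm (outward FDI) 232.8.)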